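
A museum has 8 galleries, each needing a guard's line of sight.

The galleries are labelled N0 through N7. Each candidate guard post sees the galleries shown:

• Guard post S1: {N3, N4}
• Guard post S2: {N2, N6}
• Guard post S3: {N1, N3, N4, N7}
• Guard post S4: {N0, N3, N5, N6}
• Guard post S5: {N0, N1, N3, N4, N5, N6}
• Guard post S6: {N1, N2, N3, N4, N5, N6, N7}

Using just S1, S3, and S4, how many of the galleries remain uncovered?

Union of S1, S3, S4 = {N0, N1, N3, N4, N5, N6, N7}.
Not covered: N2 — 1 gallery.

1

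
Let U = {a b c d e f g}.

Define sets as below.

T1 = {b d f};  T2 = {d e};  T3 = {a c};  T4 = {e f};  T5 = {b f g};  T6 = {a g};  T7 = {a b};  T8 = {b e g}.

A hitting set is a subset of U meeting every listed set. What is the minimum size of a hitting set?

3

The 3 elements {a, e, f} hit every set.
The sets T2, T3, T5 are pairwise disjoint, so any hitting set needs a separate element for each — at least 3. Hence 3 is optimal.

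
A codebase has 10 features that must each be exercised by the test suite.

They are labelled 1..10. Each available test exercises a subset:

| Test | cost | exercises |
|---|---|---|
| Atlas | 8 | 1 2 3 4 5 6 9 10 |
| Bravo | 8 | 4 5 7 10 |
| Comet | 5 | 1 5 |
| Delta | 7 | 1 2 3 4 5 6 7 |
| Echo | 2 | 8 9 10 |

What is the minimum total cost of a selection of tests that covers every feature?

Delta, Echo together cover every feature (Delta ∪ Echo = {1, 2, 3, 4, 5, 6, 7, 8, 9, 10}); total cost 7 + 2 = 9.
No covering selection has total cost below 9.

9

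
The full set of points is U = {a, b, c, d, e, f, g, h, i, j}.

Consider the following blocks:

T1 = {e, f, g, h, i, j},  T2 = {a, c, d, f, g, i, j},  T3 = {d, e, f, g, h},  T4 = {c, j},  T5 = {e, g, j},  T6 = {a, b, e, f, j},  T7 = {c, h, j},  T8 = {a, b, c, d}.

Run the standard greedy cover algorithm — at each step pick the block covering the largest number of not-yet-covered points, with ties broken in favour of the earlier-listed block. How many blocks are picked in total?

3

Greedy: pick T2 (covers 7 new) → pick T1 (covers 2 new) → pick T6 (covers 1 new). Total picks: 3.
(The true minimum cover uses only 2 blocks, so greedy is not optimal here.)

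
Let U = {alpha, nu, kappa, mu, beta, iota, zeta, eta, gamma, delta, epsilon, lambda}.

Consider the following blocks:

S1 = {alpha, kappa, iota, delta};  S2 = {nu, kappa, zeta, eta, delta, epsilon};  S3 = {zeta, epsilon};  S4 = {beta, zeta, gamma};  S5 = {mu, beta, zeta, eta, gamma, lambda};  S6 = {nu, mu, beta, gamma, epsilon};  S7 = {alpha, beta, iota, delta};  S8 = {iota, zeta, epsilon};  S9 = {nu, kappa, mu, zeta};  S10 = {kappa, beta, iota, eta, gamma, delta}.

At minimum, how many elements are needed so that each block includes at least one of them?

3

The 3 elements {nu, iota, zeta} hit every block.
No choice of 2 elements meets every block, so 3 is the minimum.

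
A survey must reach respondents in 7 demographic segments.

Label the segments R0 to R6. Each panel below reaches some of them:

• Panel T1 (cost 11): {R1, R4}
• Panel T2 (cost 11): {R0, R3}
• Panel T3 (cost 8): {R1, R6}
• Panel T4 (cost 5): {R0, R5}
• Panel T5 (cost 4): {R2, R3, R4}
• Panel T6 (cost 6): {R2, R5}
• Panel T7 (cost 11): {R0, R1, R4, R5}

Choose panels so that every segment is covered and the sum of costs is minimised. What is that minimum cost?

17

T3, T4, T5 together cover every segment (T3 ∪ T4 ∪ T5 = {R0, R1, R2, R3, R4, R5, R6}); total cost 8 + 5 + 4 = 17.
No covering selection has total cost below 17.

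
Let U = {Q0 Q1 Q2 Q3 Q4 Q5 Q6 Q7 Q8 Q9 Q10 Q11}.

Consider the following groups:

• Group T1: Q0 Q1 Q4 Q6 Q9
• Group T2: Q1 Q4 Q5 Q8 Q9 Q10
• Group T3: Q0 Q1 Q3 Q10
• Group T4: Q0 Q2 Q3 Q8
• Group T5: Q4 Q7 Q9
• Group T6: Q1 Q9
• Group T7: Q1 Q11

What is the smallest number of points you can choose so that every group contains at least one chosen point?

H = {Q1, Q3, Q7} meets every group (each contains at least one member of H), and |H| = 3.
The groups T4, T5, T7 are pairwise disjoint, so any hitting set needs a separate point for each — at least 3. Hence 3 is optimal.

3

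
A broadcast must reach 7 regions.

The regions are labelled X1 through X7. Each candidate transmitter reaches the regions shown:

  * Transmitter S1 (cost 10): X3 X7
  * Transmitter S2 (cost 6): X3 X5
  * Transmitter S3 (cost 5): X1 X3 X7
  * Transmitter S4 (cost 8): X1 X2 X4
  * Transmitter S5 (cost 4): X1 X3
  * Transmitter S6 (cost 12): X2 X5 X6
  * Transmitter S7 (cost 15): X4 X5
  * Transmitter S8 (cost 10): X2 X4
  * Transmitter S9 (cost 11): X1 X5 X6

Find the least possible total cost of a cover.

S3, S4, S9 together cover every region (S3 ∪ S4 ∪ S9 = {X1, X2, X3, X4, X5, X6, X7}); total cost 5 + 8 + 11 = 24.
No covering selection has total cost below 24.

24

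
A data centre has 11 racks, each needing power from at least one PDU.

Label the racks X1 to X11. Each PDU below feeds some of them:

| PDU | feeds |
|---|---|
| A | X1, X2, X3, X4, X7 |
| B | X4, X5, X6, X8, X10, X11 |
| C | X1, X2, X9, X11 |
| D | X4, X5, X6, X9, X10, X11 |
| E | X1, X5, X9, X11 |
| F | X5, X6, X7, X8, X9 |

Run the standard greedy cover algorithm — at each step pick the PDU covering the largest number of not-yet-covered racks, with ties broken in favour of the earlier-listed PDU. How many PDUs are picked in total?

3

Greedy: pick B (covers 6 new) → pick A (covers 4 new) → pick C (covers 1 new). Total picks: 3.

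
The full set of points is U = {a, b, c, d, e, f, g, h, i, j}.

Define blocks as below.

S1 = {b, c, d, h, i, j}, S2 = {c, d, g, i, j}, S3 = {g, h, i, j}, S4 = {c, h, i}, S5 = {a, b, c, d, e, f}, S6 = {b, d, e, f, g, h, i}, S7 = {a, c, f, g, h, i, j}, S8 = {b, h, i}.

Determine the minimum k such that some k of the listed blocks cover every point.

S3 and S5 cover everything between them: the union {a, b, c, d, e, f, g, h, i, j} is all of U.
No single block has all 10 points (the largest, S6, has 7), so 2 is optimal.

2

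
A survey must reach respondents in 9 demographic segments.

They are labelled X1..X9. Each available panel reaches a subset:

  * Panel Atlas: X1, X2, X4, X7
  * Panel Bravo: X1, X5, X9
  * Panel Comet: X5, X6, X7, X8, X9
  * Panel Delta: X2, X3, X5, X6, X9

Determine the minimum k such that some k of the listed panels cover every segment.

Take {Atlas, Comet, Delta}. Their union is {X1, X2, X3, X4, X5, X6, X7, X8, X9}, which is all 9 segments.
Only Delta contains X3, so Delta is forced; the remaining 4 segments need at least 2 more panels (each remaining panel adds at most 3) — so at least 3 panels are needed, and 3 is optimal.

3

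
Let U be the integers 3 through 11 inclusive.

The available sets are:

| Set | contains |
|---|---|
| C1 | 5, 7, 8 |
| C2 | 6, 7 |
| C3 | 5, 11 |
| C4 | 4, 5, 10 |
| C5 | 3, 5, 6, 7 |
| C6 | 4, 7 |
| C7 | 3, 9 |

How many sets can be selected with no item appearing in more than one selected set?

C3, C6, C7 are pairwise disjoint (C3={5,11}; C6={4,7}; C7={3,9}).
Every remaining set overlaps one of these, and no 4 of the listed sets are pairwise disjoint, so 3 is the maximum.

3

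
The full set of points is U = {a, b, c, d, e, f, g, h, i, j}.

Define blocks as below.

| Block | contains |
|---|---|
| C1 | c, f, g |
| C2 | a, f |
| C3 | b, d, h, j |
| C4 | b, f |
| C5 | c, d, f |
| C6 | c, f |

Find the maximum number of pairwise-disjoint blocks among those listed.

C3, C6 are pairwise disjoint (C3={b,d,h,j}; C6={c,f}).
Every remaining block overlaps one of these, and no 3 of the listed blocks are pairwise disjoint, so 2 is the maximum.

2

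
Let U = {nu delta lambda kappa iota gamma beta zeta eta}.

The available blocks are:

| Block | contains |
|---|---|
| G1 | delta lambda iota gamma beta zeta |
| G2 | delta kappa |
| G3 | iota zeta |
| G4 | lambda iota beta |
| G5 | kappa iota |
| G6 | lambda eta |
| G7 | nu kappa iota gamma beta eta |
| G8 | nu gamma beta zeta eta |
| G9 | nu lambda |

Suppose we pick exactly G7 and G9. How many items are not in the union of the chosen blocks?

2

Union of G7, G9 = {nu, lambda, kappa, iota, gamma, beta, eta}.
Not covered: delta, zeta — 2 items.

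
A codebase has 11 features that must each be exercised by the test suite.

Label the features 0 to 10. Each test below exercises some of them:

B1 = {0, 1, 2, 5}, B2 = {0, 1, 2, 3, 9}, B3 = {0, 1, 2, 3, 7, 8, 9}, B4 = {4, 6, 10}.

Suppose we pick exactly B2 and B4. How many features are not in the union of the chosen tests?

3

Union of B2, B4 = {0, 1, 2, 3, 4, 6, 9, 10}.
Not covered: 5, 7, 8 — 3 features.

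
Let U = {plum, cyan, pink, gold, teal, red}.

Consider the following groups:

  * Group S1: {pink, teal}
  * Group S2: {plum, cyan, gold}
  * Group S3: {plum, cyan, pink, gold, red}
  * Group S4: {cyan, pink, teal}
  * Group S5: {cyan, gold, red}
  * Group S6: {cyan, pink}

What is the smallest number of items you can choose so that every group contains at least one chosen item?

The 2 items {cyan, teal} hit every group.
The groups S1, S5 are pairwise disjoint, so any hitting set needs a separate item for each — at least 2. Hence 2 is optimal.

2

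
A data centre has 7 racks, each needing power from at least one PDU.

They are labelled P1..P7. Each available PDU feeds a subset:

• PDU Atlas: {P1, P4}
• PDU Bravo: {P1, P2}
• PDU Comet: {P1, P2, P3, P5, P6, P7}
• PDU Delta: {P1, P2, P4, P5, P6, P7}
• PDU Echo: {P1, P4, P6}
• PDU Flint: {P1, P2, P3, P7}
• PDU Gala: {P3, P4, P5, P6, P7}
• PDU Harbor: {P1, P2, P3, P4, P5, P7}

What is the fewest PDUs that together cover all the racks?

Take {Flint, Gala}. Their union is {P1, P2, P3, P4, P5, P6, P7}, which is all 7 racks.
No single PDU has all 7 racks (the largest, Comet, has 6), so 2 is optimal.

2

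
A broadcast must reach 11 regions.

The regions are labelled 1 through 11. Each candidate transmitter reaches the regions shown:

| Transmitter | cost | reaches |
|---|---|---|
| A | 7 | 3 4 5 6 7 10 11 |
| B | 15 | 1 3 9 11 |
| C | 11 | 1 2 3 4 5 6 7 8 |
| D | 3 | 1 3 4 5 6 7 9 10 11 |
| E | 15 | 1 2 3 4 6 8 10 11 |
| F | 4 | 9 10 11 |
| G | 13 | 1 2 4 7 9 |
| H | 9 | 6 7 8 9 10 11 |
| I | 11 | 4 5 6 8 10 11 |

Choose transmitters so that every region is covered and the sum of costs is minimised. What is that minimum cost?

C, D together cover every region (C ∪ D = {1, 2, 3, 4, 5, 6, 7, 8, 9, 10, 11}); total cost 11 + 3 = 14.
No covering selection has total cost below 14.

14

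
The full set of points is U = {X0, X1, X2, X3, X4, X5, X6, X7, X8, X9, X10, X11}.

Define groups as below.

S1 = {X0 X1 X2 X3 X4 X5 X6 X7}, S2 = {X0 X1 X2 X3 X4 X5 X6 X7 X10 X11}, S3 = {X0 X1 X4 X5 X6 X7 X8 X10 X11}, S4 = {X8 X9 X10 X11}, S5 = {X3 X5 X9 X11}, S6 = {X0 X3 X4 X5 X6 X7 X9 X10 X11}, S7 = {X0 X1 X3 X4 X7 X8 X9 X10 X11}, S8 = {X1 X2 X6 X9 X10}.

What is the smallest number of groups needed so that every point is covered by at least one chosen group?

S2 and S7 together: S2 ∪ S7 = {X0, X1, X2, X3, X4, X5, X6, X7, X8, X9, X10, X11} — every point is covered.
No single group has all 12 points (the largest, S2, has 10), so 2 is optimal.

2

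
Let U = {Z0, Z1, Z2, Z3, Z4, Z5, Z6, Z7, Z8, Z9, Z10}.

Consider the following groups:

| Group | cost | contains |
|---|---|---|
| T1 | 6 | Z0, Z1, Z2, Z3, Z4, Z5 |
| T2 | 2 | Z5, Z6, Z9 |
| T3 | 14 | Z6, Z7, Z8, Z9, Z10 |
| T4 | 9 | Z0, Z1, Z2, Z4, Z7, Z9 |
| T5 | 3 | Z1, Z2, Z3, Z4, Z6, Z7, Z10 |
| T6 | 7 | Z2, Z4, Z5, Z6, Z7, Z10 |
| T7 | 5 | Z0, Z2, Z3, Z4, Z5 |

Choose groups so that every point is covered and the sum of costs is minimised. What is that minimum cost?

T1, T3 together cover every point (T1 ∪ T3 = {Z0, Z1, Z2, Z3, Z4, Z5, Z6, Z7, Z8, Z9, Z10}); total cost 6 + 14 = 20.
The greedy pick T5, T2, T7, T3 costs 24; no covering selection beats 20.

20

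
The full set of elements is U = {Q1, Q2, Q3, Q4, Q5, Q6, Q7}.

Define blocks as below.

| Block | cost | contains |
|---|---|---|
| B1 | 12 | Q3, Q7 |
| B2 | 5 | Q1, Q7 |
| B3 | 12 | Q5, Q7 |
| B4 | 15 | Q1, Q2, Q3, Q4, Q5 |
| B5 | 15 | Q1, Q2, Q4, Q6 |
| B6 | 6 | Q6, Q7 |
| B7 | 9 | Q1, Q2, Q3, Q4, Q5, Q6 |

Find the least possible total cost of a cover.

14

B2, B7 together cover every element (B2 ∪ B7 = {Q1, Q2, Q3, Q4, Q5, Q6, Q7}); total cost 5 + 9 = 14.
No covering selection has total cost below 14.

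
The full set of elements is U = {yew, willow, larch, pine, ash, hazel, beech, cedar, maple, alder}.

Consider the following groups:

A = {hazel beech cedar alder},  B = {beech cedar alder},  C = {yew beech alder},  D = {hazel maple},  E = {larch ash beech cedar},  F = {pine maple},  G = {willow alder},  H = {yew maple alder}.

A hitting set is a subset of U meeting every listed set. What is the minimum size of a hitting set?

3

T = {willow, beech, maple} meets every group (each contains at least one member of T), and |T| = 3.
The groups E, F, G are pairwise disjoint, so any hitting set needs a separate element for each — at least 3. Hence 3 is optimal.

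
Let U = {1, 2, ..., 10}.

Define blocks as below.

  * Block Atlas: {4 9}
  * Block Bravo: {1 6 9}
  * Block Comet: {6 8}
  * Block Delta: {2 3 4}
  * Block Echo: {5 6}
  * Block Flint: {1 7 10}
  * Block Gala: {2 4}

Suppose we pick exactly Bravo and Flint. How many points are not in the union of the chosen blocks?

5

Union of Bravo, Flint = {1, 6, 7, 9, 10}.
Not covered: 2, 3, 4, 5, 8 — 5 points.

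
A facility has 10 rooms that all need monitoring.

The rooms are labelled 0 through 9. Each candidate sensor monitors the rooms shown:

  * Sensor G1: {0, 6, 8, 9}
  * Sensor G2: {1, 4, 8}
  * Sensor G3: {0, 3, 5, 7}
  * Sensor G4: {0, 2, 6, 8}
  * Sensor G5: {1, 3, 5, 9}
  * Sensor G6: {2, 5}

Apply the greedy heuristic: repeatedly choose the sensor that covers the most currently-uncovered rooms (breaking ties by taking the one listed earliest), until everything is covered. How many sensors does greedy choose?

Greedy: pick G1 (covers 4 new) → pick G3 (covers 3 new) → pick G2 (covers 2 new) → pick G4 (covers 1 new). Total picks: 4.

4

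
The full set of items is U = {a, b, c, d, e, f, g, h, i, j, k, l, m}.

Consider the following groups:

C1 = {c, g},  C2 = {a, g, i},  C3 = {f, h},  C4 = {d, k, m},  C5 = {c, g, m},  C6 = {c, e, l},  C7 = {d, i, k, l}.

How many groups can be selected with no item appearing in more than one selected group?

4

C2, C3, C4, C6 are pairwise disjoint (C2={a,g,i}; C3={f,h}; C4={d,k,m}; C6={c,e,l}).
Every remaining group overlaps one of these, and no 5 of the listed groups are pairwise disjoint, so 4 is the maximum.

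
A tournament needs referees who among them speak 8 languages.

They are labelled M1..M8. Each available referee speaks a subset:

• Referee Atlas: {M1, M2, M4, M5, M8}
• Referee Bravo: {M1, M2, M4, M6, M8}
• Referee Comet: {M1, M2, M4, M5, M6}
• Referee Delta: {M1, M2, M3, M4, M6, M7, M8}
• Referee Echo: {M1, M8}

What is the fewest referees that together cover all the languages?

2

Atlas and Delta together: Atlas ∪ Delta = {M1, M2, M3, M4, M5, M6, M7, M8} — every language is covered.
No single referee has all 8 languages (the largest, Delta, has 7), so 2 is optimal.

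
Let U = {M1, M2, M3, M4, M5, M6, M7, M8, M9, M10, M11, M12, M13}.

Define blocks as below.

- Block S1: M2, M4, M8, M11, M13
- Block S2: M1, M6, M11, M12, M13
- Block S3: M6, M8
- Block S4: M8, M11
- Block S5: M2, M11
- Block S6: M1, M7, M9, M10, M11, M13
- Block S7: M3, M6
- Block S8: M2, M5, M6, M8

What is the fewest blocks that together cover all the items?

S1, S2, S6, S7, and S8 cover everything between them: the union {M1, M2, M3, M4, M5, M6, M7, M8, M9, M10, M11, M12, M13} is all of U.
No 4 of the 8 blocks cover everything (all 70 combinations miss at least one item), so 5 is optimal.

5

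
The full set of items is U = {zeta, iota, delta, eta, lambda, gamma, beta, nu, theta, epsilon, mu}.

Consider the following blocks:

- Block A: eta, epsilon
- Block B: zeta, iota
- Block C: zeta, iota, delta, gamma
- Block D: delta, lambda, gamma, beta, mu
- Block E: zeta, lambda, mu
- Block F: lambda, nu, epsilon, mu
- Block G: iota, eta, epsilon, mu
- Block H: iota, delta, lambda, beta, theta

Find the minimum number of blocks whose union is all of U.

4

C, F, G, and H cover everything between them: the union {zeta, iota, delta, eta, lambda, gamma, beta, nu, theta, epsilon, mu} is all of U.
No 3 of the 8 blocks cover everything (all 56 combinations miss at least one item), so 4 is optimal.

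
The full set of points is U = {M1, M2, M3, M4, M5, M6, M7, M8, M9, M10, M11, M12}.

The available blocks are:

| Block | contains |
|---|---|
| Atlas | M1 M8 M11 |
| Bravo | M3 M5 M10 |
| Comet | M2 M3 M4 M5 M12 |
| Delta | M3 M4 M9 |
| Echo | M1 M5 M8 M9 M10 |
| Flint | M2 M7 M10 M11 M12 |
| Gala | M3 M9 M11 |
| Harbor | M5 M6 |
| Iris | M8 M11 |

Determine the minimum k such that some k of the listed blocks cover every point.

4

Delta, Echo, Flint, and Harbor cover everything between them: the union {M1, M2, M3, M4, M5, M6, M7, M8, M9, M10, M11, M12} is all of U.
No 3 of the 9 blocks cover everything (all 84 combinations miss at least one point), so 4 is optimal.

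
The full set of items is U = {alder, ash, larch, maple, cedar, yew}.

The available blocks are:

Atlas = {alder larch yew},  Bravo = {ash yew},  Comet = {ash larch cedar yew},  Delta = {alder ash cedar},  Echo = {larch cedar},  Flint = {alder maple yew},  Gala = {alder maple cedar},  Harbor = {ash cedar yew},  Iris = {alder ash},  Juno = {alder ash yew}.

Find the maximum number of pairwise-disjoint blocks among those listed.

Echo, Iris are pairwise disjoint (Echo={larch,cedar}; Iris={alder,ash}).
Every remaining block overlaps one of these, and no 3 of the listed blocks are pairwise disjoint, so 2 is the maximum.

2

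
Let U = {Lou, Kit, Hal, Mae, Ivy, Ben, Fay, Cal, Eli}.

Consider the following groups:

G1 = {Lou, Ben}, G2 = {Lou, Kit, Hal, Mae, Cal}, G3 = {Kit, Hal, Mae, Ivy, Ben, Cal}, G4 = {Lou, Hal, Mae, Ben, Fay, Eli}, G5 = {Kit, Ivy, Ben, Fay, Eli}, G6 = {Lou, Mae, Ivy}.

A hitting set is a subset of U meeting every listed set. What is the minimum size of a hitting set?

2

Take H = {Lou, Ben}. Each listed group contains at least one of these, so H is a hitting set of size 2.
No single element lies in every group, so at least 2 are needed and 2 is optimal.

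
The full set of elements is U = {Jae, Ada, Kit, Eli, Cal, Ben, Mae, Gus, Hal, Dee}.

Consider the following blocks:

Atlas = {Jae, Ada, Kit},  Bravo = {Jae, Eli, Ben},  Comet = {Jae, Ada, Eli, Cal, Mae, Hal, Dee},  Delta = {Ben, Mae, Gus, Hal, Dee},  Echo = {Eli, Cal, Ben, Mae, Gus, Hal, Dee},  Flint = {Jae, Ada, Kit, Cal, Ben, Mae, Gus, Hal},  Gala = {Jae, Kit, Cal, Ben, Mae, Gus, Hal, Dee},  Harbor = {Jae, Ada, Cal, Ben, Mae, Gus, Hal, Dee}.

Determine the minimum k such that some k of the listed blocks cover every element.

Take {Comet, Gala}. Their union is {Jae, Ada, Kit, Eli, Cal, Ben, Mae, Gus, Hal, Dee}, which is all 10 elements.
No single block has all 10 elements (the largest, Flint, has 8), so 2 is optimal.

2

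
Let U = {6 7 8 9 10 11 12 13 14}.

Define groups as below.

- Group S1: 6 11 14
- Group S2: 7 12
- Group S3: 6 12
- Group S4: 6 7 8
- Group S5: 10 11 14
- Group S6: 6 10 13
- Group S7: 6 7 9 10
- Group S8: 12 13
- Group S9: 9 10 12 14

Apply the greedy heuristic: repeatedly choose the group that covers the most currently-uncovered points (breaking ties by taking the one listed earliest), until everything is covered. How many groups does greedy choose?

4

Greedy: pick S7 (covers 4 new) → pick S1 (covers 2 new) → pick S8 (covers 2 new) → pick S4 (covers 1 new). Total picks: 4.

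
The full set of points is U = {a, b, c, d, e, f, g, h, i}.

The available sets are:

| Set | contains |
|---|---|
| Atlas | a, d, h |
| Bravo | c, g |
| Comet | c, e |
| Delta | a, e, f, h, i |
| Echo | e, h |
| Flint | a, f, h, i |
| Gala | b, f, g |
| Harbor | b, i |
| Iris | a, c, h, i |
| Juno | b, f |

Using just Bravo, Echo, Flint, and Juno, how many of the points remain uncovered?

Union of Bravo, Echo, Flint, Juno = {a, b, c, e, f, g, h, i}.
Not covered: d — 1 point.

1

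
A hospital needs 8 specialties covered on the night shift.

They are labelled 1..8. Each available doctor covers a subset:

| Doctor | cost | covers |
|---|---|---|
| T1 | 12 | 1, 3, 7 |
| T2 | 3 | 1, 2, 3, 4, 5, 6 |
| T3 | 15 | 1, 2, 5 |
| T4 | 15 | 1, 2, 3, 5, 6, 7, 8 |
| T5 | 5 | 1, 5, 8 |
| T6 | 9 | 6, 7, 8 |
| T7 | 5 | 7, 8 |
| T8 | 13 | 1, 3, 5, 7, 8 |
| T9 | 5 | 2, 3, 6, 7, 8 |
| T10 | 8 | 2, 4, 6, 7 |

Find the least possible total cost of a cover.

8

T2, T9 together cover every specialty (T2 ∪ T9 = {1, 2, 3, 4, 5, 6, 7, 8}); total cost 3 + 5 = 8.
No covering selection has total cost below 8.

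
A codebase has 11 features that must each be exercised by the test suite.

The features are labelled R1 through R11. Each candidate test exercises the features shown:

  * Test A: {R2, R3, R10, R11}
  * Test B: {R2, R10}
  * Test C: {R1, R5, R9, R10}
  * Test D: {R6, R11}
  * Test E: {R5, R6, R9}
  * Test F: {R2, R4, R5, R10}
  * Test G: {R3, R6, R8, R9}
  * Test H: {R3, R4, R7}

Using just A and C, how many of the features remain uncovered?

4

Union of A, C = {R1, R2, R3, R5, R9, R10, R11}.
Not covered: R4, R6, R7, R8 — 4 features.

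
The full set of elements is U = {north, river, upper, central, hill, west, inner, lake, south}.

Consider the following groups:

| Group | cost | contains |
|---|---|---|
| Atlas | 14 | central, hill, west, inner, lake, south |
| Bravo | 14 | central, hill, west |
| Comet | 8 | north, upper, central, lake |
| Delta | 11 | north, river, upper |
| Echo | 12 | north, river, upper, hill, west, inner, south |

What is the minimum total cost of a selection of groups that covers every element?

Comet, Echo together cover every element (Comet ∪ Echo = {north, river, upper, central, hill, west, inner, lake, south}); total cost 8 + 12 = 20.
No covering selection has total cost below 20.

20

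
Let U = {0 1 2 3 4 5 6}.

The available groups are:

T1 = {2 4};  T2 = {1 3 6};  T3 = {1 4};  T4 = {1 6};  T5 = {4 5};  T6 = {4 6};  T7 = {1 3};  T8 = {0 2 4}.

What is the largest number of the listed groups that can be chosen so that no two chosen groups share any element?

T1, T2 are pairwise disjoint (T1={2,4}; T2={1,3,6}).
Every remaining group overlaps one of these, and no 3 of the listed groups are pairwise disjoint, so 2 is the maximum.

2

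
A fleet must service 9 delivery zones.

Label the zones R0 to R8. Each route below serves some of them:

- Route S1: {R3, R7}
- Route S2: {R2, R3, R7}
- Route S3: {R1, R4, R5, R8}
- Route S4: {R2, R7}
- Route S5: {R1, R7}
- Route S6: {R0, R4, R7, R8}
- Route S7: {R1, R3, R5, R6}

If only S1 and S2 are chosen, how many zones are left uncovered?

Union of S1, S2 = {R2, R3, R7}.
Not covered: R0, R1, R4, R5, R6, R8 — 6 zones.

6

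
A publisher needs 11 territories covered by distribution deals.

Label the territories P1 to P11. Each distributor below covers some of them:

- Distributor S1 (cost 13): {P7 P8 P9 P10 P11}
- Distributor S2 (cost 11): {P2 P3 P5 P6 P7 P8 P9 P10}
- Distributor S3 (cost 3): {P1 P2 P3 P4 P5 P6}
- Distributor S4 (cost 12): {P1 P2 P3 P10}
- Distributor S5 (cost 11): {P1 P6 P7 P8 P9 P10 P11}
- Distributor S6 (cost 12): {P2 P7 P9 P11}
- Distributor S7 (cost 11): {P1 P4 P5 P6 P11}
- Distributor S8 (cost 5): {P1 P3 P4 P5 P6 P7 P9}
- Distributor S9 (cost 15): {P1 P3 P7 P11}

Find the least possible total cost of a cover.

14

S3, S5 together cover every territory (S3 ∪ S5 = {P1, P2, P3, P4, P5, P6, P7, P8, P9, P10, P11}); total cost 3 + 11 = 14.
No covering selection has total cost below 14.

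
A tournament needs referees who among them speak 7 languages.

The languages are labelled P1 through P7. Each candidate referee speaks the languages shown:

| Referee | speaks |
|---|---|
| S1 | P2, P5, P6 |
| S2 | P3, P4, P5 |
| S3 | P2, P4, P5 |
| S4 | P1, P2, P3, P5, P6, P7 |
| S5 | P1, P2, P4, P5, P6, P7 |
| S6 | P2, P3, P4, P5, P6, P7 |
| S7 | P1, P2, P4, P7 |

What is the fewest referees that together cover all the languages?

2

S5 and S6 together: S5 ∪ S6 = {P1, P2, P3, P4, P5, P6, P7} — every language is covered.
No single referee has all 7 languages (the largest, S4, has 6), so 2 is optimal.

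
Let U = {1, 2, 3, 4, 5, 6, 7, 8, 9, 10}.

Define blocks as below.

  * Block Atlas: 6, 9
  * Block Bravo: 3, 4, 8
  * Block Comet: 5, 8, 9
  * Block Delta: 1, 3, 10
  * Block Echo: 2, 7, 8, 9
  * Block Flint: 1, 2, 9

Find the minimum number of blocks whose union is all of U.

5

Take {Atlas, Bravo, Comet, Delta, Echo}. Their union is {1, 2, 3, 4, 5, 6, 7, 8, 9, 10}, which is all 10 items.
No 4 of the 6 blocks cover everything (all 15 combinations miss at least one item), so 5 is optimal.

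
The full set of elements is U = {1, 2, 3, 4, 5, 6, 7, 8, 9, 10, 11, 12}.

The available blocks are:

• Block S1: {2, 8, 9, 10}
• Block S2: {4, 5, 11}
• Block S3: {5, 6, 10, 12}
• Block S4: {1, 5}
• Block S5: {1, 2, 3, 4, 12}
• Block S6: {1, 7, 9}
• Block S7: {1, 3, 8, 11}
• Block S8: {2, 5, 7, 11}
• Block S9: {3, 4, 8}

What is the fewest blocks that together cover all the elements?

4

S1 and S3 and S5 and S8 together: S1 ∪ S3 ∪ S5 ∪ S8 = {1, 2, 3, 4, 5, 6, 7, 8, 9, 10, 11, 12} — every element is covered.
No 3 of the 9 blocks cover everything (all 84 combinations miss at least one element), so 4 is optimal.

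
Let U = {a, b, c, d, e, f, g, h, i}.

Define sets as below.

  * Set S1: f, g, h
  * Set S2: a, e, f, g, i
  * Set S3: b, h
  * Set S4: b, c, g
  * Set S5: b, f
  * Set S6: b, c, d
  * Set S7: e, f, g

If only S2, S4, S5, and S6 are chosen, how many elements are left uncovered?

Union of S2, S4, S5, S6 = {a, b, c, d, e, f, g, i}.
Not covered: h — 1 element.

1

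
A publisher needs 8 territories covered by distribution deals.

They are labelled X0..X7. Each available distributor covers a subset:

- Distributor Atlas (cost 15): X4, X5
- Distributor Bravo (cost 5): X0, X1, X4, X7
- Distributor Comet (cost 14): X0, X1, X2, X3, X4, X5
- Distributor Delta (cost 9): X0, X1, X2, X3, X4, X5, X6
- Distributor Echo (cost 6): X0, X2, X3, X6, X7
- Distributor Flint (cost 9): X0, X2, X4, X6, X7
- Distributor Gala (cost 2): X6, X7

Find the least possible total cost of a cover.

Delta, Gala together cover every territory (Delta ∪ Gala = {X0, X1, X2, X3, X4, X5, X6, X7}); total cost 9 + 2 = 11.
No covering selection has total cost below 11.

11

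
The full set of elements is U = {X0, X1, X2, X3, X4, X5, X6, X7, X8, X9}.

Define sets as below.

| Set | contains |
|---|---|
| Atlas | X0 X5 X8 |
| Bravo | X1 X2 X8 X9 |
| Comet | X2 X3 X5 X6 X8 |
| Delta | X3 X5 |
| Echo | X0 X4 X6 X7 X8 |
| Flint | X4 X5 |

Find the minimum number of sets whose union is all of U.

3

Take {Bravo, Comet, Echo}. Their union is {X0, X1, X2, X3, X4, X5, X6, X7, X8, X9}, which is all 10 elements.
Only Bravo contains X1, so Bravo is forced; the remaining 6 elements need at least 2 more sets (each remaining set adds at most 4) — so at least 3 sets are needed, and 3 is optimal.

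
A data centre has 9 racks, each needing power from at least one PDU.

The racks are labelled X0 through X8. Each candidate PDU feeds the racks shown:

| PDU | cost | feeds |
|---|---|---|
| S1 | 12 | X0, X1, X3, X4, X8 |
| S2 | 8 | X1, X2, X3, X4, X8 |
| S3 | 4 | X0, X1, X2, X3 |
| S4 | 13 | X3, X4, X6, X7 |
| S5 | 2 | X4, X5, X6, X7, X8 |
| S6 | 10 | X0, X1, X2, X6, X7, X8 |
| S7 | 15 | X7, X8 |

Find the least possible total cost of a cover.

6

S3, S5 together cover every rack (S3 ∪ S5 = {X0, X1, X2, X3, X4, X5, X6, X7, X8}); total cost 4 + 2 = 6.
No covering selection has total cost below 6.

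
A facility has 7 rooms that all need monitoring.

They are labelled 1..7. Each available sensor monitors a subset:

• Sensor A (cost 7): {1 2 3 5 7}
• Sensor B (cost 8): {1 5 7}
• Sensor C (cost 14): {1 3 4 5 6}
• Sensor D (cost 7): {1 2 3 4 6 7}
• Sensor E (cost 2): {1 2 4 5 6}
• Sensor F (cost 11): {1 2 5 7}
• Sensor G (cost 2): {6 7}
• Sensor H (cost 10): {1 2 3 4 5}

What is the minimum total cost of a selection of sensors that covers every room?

D, E together cover every room (D ∪ E = {1, 2, 3, 4, 5, 6, 7}); total cost 7 + 2 = 9.
The greedy pick E, G, A costs 11; no covering selection beats 9.

9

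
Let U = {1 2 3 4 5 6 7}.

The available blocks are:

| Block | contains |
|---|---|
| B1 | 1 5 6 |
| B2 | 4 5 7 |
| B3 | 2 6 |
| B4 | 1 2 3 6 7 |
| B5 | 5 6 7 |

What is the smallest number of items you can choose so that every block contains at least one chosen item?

2

H = {6, 7} meets every block (each contains at least one member of H), and |H| = 2.
The blocks B2, B3 are pairwise disjoint, so any hitting set needs a separate item for each — at least 2. Hence 2 is optimal.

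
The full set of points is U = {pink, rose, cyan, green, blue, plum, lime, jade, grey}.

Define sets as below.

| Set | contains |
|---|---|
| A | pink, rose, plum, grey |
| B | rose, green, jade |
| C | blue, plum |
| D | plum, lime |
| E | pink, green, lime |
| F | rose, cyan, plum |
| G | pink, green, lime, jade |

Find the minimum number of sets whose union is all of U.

4

A and C and F and G together: A ∪ C ∪ F ∪ G = {pink, rose, cyan, green, blue, plum, lime, jade, grey} — every point is covered.
No 3 of the 7 sets cover everything (all 35 combinations miss at least one point), so 4 is optimal.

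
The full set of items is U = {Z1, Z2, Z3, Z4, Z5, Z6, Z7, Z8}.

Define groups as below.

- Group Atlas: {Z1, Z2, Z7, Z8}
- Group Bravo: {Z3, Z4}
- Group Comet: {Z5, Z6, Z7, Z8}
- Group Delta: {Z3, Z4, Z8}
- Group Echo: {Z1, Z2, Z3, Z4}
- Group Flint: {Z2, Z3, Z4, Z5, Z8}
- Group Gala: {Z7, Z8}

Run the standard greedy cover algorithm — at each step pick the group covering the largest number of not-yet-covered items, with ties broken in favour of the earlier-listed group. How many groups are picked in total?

Greedy: pick Flint (covers 5 new) → pick Atlas (covers 2 new) → pick Comet (covers 1 new). Total picks: 3.
(The true minimum cover uses only 2 groups, so greedy is not optimal here.)

3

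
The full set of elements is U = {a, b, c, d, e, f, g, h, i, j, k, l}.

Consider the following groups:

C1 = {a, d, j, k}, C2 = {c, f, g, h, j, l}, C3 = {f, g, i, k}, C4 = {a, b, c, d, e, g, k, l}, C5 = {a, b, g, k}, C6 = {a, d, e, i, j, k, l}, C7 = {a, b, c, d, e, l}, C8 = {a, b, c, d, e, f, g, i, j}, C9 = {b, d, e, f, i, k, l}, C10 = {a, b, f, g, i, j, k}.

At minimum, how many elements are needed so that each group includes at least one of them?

2

The 2 elements {d, g} hit every group.
The groups C3, C7 are pairwise disjoint, so any hitting set needs a separate element for each — at least 2. Hence 2 is optimal.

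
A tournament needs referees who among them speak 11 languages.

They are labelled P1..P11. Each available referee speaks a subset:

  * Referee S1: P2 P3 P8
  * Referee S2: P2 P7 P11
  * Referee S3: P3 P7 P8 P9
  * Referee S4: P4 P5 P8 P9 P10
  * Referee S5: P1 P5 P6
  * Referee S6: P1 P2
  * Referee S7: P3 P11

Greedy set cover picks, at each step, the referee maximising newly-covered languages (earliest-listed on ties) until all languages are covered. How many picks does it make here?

4

Greedy: pick S4 (covers 5 new) → pick S2 (covers 3 new) → pick S5 (covers 2 new) → pick S1 (covers 1 new). Total picks: 4.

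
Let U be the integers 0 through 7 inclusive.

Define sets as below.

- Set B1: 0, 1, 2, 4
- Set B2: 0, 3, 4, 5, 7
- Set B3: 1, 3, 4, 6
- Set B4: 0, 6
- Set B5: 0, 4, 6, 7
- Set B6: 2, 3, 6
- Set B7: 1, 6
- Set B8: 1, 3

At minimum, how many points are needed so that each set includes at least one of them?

Take H = {3, 4, 6}. Each listed set contains at least one of these, so H is a hitting set of size 3.
No choice of 2 points meets every set, so 3 is the minimum.

3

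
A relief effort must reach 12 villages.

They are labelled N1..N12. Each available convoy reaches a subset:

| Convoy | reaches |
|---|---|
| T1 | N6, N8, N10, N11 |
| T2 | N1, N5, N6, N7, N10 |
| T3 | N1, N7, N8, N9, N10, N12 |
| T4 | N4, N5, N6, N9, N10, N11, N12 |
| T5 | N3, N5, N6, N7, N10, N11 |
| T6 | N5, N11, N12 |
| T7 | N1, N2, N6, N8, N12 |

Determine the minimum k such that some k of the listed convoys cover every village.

Take {T4, T5, T7}. Their union is {N1, N2, N3, N4, N5, N6, N7, N8, N9, N10, N11, N12}, which is all 12 villages.
Only T7 contains N2, so T7 is forced; the remaining 7 villages need at least 2 more convoys (each remaining convoy adds at most 5) — so at least 3 convoys are needed, and 3 is optimal.

3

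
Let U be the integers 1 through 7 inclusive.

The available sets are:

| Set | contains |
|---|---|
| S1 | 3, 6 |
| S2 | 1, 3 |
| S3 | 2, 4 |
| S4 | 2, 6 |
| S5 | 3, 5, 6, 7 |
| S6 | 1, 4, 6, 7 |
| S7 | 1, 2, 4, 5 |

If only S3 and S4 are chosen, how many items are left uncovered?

Union of S3, S4 = {2, 4, 6}.
Not covered: 1, 3, 5, 7 — 4 items.

4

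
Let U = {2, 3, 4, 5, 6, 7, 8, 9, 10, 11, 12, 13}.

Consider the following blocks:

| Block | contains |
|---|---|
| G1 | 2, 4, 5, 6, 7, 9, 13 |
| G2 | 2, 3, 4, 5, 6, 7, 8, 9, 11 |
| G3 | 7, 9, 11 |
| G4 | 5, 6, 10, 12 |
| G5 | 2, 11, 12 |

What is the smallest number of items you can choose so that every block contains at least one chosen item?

The 2 items {6, 11} hit every block.
The blocks G3, G4 are pairwise disjoint, so any hitting set needs a separate item for each — at least 2. Hence 2 is optimal.

2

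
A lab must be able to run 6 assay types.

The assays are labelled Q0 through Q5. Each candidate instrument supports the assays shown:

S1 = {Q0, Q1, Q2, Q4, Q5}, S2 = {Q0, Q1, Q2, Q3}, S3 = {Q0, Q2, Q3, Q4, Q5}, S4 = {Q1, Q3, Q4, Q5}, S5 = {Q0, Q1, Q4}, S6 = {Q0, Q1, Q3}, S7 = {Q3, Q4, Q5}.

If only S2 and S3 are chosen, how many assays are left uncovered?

0

Union of S2, S3 = {Q0, Q1, Q2, Q3, Q4, Q5} — that's every assay, so 0 are uncovered.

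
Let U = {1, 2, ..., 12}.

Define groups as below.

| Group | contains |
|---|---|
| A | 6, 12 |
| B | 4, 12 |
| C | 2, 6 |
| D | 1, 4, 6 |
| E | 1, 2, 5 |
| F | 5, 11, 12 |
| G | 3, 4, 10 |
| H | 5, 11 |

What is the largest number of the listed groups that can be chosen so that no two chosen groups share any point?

B, C, H are pairwise disjoint (B={4,12}; C={2,6}; H={5,11}).
Every remaining group overlaps one of these, and no 4 of the listed groups are pairwise disjoint, so 3 is the maximum.

3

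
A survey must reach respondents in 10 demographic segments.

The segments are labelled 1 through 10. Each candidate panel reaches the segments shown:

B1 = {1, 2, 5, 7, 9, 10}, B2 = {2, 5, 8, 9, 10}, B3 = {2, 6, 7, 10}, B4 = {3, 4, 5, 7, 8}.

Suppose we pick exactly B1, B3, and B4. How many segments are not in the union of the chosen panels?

0

Union of B1, B3, B4 = {1, 2, 3, 4, 5, 6, 7, 8, 9, 10} — that's every segment, so 0 are uncovered.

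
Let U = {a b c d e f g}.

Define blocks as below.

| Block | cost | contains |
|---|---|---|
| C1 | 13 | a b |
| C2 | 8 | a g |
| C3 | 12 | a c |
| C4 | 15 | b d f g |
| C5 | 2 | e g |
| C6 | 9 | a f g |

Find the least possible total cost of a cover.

29

C3, C4, C5 together cover every item (C3 ∪ C4 ∪ C5 = {a, b, c, d, e, f, g}); total cost 12 + 15 + 2 = 29.
The greedy pick C5, C6, C4, C3 costs 38; no covering selection beats 29.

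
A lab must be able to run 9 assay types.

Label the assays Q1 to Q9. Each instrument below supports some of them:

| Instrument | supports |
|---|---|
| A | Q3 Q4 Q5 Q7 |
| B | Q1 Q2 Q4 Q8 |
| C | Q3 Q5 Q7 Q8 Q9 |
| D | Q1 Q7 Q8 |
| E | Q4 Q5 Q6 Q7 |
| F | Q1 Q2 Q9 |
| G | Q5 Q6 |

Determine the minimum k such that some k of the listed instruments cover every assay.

B and C and E together: B ∪ C ∪ E = {Q1, Q2, Q3, Q4, Q5, Q6, Q7, Q8, Q9} — every assay is covered.
No 2 of the 7 instruments cover everything (all 21 combinations miss at least one assay), so 3 is optimal.

3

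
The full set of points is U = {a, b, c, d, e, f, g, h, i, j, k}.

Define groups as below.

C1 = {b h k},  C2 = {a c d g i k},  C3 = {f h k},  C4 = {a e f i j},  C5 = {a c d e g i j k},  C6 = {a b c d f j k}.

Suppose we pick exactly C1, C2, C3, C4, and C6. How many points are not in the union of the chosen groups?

Union of C1, C2, C3, C4, C6 = {a, b, c, d, e, f, g, h, i, j, k} — that's every point, so 0 are uncovered.

0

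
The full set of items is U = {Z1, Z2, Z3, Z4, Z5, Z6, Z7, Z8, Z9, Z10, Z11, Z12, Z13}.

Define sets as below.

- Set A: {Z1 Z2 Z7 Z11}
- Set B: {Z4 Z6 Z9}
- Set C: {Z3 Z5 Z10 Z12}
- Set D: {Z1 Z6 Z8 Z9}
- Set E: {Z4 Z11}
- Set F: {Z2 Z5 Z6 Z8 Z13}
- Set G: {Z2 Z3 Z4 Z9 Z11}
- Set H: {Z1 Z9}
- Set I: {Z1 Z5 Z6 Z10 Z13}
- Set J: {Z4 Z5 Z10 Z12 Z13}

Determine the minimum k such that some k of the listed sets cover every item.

4

Take {A, C, D, J}. Their union is {Z1, Z2, Z3, Z4, Z5, Z6, Z7, Z8, Z9, Z10, Z11, Z12, Z13}, which is all 13 items.
No 3 of the 10 sets cover everything (all 120 combinations miss at least one item), so 4 is optimal.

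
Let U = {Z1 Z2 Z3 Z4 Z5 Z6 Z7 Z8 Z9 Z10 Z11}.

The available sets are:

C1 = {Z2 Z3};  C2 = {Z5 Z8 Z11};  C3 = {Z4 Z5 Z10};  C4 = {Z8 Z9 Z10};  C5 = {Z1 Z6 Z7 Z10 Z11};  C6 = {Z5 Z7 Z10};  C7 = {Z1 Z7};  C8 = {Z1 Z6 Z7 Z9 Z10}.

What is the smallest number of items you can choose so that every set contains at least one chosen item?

4

H = {Z1, Z3, Z5, Z8} meets every set (each contains at least one member of H), and |H| = 4.
No choice of 3 items meets every set, so 4 is the minimum.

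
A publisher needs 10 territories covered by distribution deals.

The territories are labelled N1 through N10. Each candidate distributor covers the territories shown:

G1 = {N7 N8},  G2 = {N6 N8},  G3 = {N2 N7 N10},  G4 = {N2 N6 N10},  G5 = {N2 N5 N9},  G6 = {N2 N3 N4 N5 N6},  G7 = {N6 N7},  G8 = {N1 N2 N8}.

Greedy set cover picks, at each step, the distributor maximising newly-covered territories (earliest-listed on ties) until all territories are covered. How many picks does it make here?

5

Greedy: pick G6 (covers 5 new) → pick G1 (covers 2 new) → pick G3 (covers 1 new) → pick G5 (covers 1 new) → pick G8 (covers 1 new). Total picks: 5.
(The true minimum cover uses only 4 distributors, so greedy is not optimal here.)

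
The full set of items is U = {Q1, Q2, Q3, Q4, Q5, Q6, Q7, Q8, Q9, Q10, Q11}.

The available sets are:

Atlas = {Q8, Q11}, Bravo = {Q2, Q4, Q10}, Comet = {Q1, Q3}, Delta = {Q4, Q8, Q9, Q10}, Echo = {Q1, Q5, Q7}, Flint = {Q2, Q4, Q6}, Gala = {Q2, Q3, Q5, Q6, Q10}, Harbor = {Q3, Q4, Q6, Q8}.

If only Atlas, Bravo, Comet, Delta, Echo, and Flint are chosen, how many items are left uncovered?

0

Union of Atlas, Bravo, Comet, Delta, Echo, Flint = {Q1, Q2, Q3, Q4, Q5, Q6, Q7, Q8, Q9, Q10, Q11} — that's every item, so 0 are uncovered.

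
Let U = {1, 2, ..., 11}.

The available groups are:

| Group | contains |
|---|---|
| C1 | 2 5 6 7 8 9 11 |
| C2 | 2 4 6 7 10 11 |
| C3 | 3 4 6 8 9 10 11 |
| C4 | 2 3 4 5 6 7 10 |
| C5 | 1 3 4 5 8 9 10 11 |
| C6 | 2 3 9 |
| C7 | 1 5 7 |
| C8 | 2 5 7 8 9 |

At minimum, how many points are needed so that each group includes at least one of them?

H = {7, 9} meets every group (each contains at least one member of H), and |H| = 2.
The groups C6, C7 are pairwise disjoint, so any hitting set needs a separate point for each — at least 2. Hence 2 is optimal.

2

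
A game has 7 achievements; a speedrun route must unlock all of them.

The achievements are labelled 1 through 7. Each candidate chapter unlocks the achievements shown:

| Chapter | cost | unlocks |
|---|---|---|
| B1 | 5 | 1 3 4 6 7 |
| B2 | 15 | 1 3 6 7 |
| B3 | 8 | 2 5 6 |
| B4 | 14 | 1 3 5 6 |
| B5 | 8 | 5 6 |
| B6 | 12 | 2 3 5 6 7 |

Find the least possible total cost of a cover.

13

B1, B3 together cover every achievement (B1 ∪ B3 = {1, 2, 3, 4, 5, 6, 7}); total cost 5 + 8 = 13.
No covering selection has total cost below 13.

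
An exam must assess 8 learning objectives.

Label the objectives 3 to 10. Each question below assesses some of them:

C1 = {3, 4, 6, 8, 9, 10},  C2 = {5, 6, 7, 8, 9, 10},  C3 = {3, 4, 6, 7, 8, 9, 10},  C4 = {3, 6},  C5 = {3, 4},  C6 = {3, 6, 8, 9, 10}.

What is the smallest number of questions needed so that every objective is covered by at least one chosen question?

2

C1 and C2 together: C1 ∪ C2 = {3, 4, 5, 6, 7, 8, 9, 10} — every objective is covered.
No single question has all 8 objectives (the largest, C3, has 7), so 2 is optimal.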